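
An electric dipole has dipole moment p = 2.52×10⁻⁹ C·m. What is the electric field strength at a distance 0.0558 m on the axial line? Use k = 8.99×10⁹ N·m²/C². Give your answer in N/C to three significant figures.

On the dipole axis E = 2kp/r³.
E = 2·(8.99×10⁹)(2.52×10⁻⁹) / (0.0558)³ = 2.608×10⁵ N/C.

E ≈ 2.61×10⁵ N/C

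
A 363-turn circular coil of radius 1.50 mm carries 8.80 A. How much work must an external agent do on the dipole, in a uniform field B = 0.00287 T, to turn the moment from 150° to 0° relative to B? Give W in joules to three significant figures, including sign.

W ≈ -1.21×10⁻⁴ J

m = NIA = NIπa² = 363·(8.80)·π·(0.00150)² = 0.02258 A·m².
W_ext = ΔU = −mB cosθ₂ + mB cosθ₁ = mB(cosθ₁ − cosθ₂).
W = (0.02258)(0.00287)·(cos150° − cos0°) = (6.480×10⁻⁵)·(-1.8660) = -1.209×10⁻⁴ J.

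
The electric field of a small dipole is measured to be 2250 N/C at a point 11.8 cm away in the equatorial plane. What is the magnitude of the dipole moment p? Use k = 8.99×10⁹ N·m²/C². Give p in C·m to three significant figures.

In the equatorial plane E = kp/r³, so p = Er³/(k).
p = (2250)·(0.118)³ / (8.99×10⁹) = 4.112×10⁻¹⁰ C·m.

p ≈ 4.11×10⁻¹⁰ C·m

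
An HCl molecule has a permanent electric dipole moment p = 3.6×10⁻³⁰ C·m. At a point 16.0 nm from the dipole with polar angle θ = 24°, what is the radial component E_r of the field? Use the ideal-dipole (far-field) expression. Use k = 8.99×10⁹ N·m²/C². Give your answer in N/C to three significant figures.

For a dipole, E_r = (2kp cosθ)/r³.
kp/r³ = (8.99×10⁹)(3.60×10⁻³⁰)/(1.60×10⁻⁸)³ = 7901 N/C.
E_r = 2·7901·cos24° = 1.444×10⁴ N/C.

E_r ≈ 1.44×10⁴ N/C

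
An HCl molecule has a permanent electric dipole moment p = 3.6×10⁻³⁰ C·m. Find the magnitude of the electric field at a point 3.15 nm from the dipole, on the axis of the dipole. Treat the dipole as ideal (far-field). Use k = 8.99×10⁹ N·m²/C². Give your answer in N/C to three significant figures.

On the dipole axis E = 2kp/r³.
E = 2·(8.99×10⁹)(3.60×10⁻³⁰) / (3.15×10⁻⁹)³ = 2.071×10⁶ N/C.

E ≈ 2.07×10⁶ N/C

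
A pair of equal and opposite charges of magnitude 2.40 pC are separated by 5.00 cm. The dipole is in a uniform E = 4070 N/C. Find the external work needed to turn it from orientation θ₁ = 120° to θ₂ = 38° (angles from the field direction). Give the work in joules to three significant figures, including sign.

Dipole moment p = qd = (2.40×10⁻¹² C)(0.0500 m) = 1.20×10⁻¹³ C·m.
W_ext = ΔU = U(θ₂) − U(θ₁) = −pE cosθ₂ − (−pE cosθ₁) = pE(cosθ₁ − cosθ₂).
W = (1.20×10⁻¹³)(4070)·(cos120° − cos38°) = (4.884×10⁻¹⁰)·(-1.2880) = -6.291×10⁻¹⁰ J.

W ≈ -6.29×10⁻¹⁰ J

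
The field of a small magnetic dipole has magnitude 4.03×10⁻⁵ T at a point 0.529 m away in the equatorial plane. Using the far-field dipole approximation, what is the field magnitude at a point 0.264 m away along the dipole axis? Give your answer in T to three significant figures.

Dipole fields scale as 1/r³ in the far field.
The axial field is twice the equatorial field at the same r, so the geometry factor is 2/1.
B₂ = B₁ · (2/1) · (r₁/r₂)³ = 4.03×10⁻⁵ · 2 · (0.529/0.264)³.
(r₁/r₂)³ = (2.004)³ = 8.046.
B₂ ≈ 6.485×10⁻⁴ T.

B ≈ 6.48×10⁻⁴ T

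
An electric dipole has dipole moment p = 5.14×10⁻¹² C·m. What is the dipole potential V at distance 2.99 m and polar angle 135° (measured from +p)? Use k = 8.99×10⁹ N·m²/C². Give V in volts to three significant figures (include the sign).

V ≈ -0.00365 V

The dipole potential is V = kp cosθ / r².
V = (8.99×10⁹)(5.14×10⁻¹²)·cos135° / (2.99)² = -0.003655 V.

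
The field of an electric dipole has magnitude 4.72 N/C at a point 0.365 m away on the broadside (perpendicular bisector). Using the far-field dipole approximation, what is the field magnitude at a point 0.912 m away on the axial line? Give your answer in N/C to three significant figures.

Dipole fields scale as 1/r³ in the far field.
The axial field is twice the equatorial field at the same r, so the geometry factor is 2/1.
E₂ = E₁ · (2/1) · (r₁/r₂)³ = 4.72 · 2 · (0.365/0.912)³.
(r₁/r₂)³ = (0.4002)³ = 0.06411.
E₂ ≈ 0.6052 N/C.

E ≈ 0.605 N/C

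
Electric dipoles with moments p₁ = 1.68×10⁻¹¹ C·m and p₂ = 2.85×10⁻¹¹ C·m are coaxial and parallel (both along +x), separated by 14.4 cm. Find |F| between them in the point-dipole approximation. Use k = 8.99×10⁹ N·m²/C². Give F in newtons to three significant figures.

F ≈ 6.01×10⁻⁸ N

On-axis field of dipole 1 at distance r: E = 2kp₁/r³. Force on dipole 2 is F = p₂·dE/dr (gradient along axis).
dE/dr = −6kp₁/r⁴, so |F| = 6kp₁p₂/r⁴ (attractive for aligned moments).
F = 6(8.99×10⁹)(1.68×10⁻¹¹)(2.85×10⁻¹¹)/(0.144)⁴ = 6.006×10⁻⁸ N.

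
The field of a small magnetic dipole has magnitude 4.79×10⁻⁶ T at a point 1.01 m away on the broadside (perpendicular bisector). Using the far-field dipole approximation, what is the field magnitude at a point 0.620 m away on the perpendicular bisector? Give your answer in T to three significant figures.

B ≈ 2.07×10⁻⁵ T

Dipole fields scale as 1/r³ in the far field; the geometry is the same at both points.
B₂ = B₁ · (r₁/r₂)³ = 4.79×10⁻⁶ · (1.01/0.620)³.
(r₁/r₂)³ = (1.629)³ = 4.323.
B₂ ≈ 2.071×10⁻⁵ T.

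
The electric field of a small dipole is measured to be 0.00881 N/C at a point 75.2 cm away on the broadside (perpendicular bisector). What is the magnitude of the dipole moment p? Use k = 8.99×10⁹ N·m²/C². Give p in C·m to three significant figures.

p ≈ 4.17×10⁻¹³ C·m

In the equatorial plane E = kp/r³, so p = Er³/(k).
p = (0.00881)·(0.752)³ / (8.99×10⁹) = 4.167×10⁻¹³ C·m.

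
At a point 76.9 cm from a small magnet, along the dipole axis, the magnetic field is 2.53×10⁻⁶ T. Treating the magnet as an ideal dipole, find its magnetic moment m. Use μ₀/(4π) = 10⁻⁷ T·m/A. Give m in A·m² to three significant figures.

m ≈ 5.75 A·m²

On axis B = (μ₀/4π)·2m/r³, so m = Br³·4π/(μ₀·2).
m = (2.53×10⁻⁶)·(0.769)³ / (2·10⁻⁷) = 5.753 A·m².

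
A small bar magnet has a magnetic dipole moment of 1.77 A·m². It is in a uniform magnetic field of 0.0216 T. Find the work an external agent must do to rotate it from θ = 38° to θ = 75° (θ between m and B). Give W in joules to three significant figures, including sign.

W ≈ 0.0202 J

W_ext = ΔU = −mB cosθ₂ + mB cosθ₁ = mB(cosθ₁ − cosθ₂).
W = (1.77)(0.0216)·(cos38° − cos75°) = (0.03823)·(+0.5292) = 0.02023 J.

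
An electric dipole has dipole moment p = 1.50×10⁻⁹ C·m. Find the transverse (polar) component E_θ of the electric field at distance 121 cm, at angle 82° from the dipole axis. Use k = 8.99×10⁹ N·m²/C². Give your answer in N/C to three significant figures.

For a dipole, E_θ = (kp sinθ)/r³.
kp/r³ = (8.99×10⁹)(1.50×10⁻⁹)/(1.21)³ = 7.612 N/C.
E_θ = 7.612·sin82° = 7.538 N/C.

E_θ ≈ 7.54 N/C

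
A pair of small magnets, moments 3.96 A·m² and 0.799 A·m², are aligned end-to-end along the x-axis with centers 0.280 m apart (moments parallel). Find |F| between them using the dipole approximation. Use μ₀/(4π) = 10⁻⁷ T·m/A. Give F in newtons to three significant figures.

F ≈ 3.09×10⁻⁴ N

On-axis B of dipole 1: B = (μ₀/4π)·2m₁/r³. Force on dipole 2: F = m₂·dB/dr.
dB/dr = −(μ₀/4π)·6m₁/r⁴, so |F| = (μ₀/4π)·6m₁m₂/r⁴.
F = 6(10⁻⁷)(3.96)(0.799)/(0.280)⁴ = 3.089×10⁻⁴ N.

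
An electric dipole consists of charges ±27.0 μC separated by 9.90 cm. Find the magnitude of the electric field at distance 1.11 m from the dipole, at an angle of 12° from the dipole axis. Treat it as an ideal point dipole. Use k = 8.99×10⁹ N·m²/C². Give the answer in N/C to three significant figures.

Dipole moment p = qd = (2.70×10⁻⁵ C)(0.0990 m) = 2.673×10⁻⁶ C·m.
At angle θ the dipole field magnitude is E = (kp/r³)·√(1 + 3cos²θ).
kp/r³ = (8.99×10⁹)(2.673×10⁻⁶) / (1.11)³ = 1.757×10⁴ N/C.
√(1 + 3cos²12°) = √(1 + 3·0.9568) = √3.8703 ≈ 1.9673.
E ≈ 1.757×10⁴ × 1.967 = 3.457×10⁴ N/C.

E ≈ 3.46×10⁴ N/C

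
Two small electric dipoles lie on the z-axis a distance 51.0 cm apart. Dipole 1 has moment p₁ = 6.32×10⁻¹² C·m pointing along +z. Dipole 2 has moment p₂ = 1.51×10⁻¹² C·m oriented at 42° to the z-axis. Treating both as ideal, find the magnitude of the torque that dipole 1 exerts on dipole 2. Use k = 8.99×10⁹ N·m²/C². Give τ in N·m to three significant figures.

The second dipole sits on the axis of the first, so the field there is axial: E₁ = 2kp₁/r³ along +z.
E₁ = 2(8.99×10⁹)(6.32×10⁻¹²)/(0.510)³ = 0.8566 N/C.
Torque on the second dipole: τ = p₂ E₁ sinθ.
τ = (1.51×10⁻¹²)(0.8566)·sin42° = 8.655×10⁻¹³ N·m.

τ ≈ 8.66×10⁻¹³ N·m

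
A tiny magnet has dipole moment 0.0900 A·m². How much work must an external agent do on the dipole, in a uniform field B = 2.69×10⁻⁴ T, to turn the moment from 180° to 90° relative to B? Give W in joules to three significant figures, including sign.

W_ext = ΔU = −mB cosθ₂ + mB cosθ₁ = mB(cosθ₁ − cosθ₂).
W = (0.0900)(2.69×10⁻⁴)·(cos180° − cos90°) = (2.421×10⁻⁵)·(-1.0000) = -2.421×10⁻⁵ J.

W ≈ -2.42×10⁻⁵ J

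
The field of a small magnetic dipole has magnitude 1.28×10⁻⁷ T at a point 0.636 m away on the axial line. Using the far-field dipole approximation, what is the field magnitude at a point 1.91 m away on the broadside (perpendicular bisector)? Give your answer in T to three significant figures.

B ≈ 2.36×10⁻⁹ T

Dipole fields scale as 1/r³ in the far field.
The axial field is twice the equatorial field at the same r, so the geometry factor is 1/2.
B₂ = B₁ · (1/2) · (r₁/r₂)³ = 1.28×10⁻⁷ · 0.5 · (0.636/1.91)³.
(r₁/r₂)³ = (0.333)³ = 0.03692.
B₂ ≈ 2.363×10⁻⁹ T.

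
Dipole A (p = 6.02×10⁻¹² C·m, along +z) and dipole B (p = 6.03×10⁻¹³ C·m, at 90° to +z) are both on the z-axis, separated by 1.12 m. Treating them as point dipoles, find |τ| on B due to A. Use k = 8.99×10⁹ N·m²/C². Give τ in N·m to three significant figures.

τ ≈ 4.65×10⁻¹⁴ N·m

The second dipole sits on the axis of the first, so the field there is axial: E₁ = 2kp₁/r³ along +z.
E₁ = 2(8.99×10⁹)(6.02×10⁻¹²)/(1.12)³ = 0.07704 N/C.
Torque on the second dipole: τ = p₂ E₁ sinθ.
τ = (6.03×10⁻¹³)(0.07704)·sin90° = 4.646×10⁻¹⁴ N·m.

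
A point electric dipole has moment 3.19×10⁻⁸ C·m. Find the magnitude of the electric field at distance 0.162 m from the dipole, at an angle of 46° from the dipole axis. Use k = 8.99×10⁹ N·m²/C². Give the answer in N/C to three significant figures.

At angle θ the dipole field magnitude is E = (kp/r³)·√(1 + 3cos²θ).
kp/r³ = (8.99×10⁹)(3.19×10⁻⁸) / (0.162)³ = 6.745×10⁴ N/C.
√(1 + 3cos²46°) = √(1 + 3·0.4826) = √2.4477 ≈ 1.5645.
E ≈ 6.745×10⁴ × 1.564 = 1.055×10⁵ N/C.

E ≈ 1.06×10⁵ N/C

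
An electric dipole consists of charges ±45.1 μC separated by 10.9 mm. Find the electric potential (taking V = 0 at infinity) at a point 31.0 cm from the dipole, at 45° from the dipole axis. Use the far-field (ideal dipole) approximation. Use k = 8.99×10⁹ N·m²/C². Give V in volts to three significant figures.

Dipole moment p = qd = (4.51×10⁻⁵ C)(0.0109 m) = 4.916×10⁻⁷ C·m.
The dipole potential is V = kp cosθ / r².
V = (8.99×10⁹)(4.916×10⁻⁷)·cos45° / (0.310)² = 3.252×10⁴ V.

V ≈ 3.25×10⁴ V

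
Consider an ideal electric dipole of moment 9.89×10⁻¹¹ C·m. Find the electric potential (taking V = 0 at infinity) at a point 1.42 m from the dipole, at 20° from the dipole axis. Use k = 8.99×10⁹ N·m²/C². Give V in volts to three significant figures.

The dipole potential is V = kp cosθ / r².
V = (8.99×10⁹)(9.89×10⁻¹¹)·cos20° / (1.42)² = 0.4143 V.

V ≈ 0.414 V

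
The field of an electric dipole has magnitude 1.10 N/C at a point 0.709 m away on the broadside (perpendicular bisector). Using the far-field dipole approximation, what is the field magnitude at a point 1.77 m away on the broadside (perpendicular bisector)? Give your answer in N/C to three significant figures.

Dipole fields scale as 1/r³ in the far field; the geometry is the same at both points.
E₂ = E₁ · (r₁/r₂)³ = 1.10 · (0.709/1.77)³.
(r₁/r₂)³ = (0.4006)³ = 0.06427.
E₂ ≈ 0.07070 N/C.

E ≈ 0.0707 N/C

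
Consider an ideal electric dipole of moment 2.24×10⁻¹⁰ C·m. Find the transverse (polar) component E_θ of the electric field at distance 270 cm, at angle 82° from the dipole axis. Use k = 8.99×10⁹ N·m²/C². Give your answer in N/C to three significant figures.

For a dipole, E_θ = (kp sinθ)/r³.
kp/r³ = (8.99×10⁹)(2.24×10⁻¹⁰)/(2.70)³ = 0.1023 N/C.
E_θ = 0.1023·sin82° = 0.1013 N/C.

E_θ ≈ 0.101 N/C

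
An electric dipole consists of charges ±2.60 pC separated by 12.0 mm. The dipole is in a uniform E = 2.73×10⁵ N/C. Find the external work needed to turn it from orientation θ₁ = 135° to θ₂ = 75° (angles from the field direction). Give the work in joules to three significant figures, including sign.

W ≈ -8.23×10⁻⁹ J

Dipole moment p = qd = (2.60×10⁻¹² C)(0.0120 m) = 3.12×10⁻¹⁴ C·m.
W_ext = ΔU = U(θ₂) − U(θ₁) = −pE cosθ₂ − (−pE cosθ₁) = pE(cosθ₁ − cosθ₂).
W = (3.12×10⁻¹⁴)(2.73×10⁵)·(cos135° − cos75°) = (8.518×10⁻⁹)·(-0.9659) = -8.227×10⁻⁹ J.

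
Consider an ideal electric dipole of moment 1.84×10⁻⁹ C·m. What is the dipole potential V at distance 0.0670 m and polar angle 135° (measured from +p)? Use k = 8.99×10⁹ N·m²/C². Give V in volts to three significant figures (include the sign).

The dipole potential is V = kp cosθ / r².
V = (8.99×10⁹)(1.84×10⁻⁹)·cos135° / (0.0670)² = -2606 V.

V ≈ -2610 V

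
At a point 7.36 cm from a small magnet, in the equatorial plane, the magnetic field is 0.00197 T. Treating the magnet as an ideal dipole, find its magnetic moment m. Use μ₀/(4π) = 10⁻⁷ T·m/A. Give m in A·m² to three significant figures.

m ≈ 7.85 A·m²

In the equatorial plane B = (μ₀/4π)·m/r³, so m = Br³·4π/(μ₀).
m = (0.00197)·(0.0736)³ / (10⁻⁷) = 7.854 A·m².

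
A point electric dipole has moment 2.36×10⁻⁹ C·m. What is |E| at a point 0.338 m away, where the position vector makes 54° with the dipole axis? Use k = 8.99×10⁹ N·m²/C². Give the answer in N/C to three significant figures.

At angle θ the dipole field magnitude is E = (kp/r³)·√(1 + 3cos²θ).
kp/r³ = (8.99×10⁹)(2.36×10⁻⁹) / (0.338)³ = 549.4 N/C.
√(1 + 3cos²54°) = √(1 + 3·0.3455) = √2.0365 ≈ 1.4271.
E ≈ 549.4 × 1.427 = 784.1 N/C.

E ≈ 784 N/C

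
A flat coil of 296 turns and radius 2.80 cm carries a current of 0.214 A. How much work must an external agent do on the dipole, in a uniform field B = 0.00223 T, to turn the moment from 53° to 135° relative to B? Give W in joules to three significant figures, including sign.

m = NIA = NIπa² = 296·(0.214)·π·(0.0280)² = 0.156 A·m².
W_ext = ΔU = −mB cosθ₂ + mB cosθ₁ = mB(cosθ₁ − cosθ₂).
W = (0.156)(0.00223)·(cos53° − cos135°) = (3.479×10⁻⁴)·(+1.3089) = 4.553×10⁻⁴ J.

W ≈ 4.55×10⁻⁴ J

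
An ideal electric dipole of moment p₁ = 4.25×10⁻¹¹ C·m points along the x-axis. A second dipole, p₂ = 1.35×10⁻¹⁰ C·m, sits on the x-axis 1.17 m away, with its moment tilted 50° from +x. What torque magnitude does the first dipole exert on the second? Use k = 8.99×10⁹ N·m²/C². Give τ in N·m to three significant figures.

τ ≈ 4.93×10⁻¹¹ N·m

The second dipole sits on the axis of the first, so the field there is axial: E₁ = 2kp₁/r³ along +x.
E₁ = 2(8.99×10⁹)(4.25×10⁻¹¹)/(1.17)³ = 0.4771 N/C.
Torque on the second dipole: τ = p₂ E₁ sinθ.
τ = (1.35×10⁻¹⁰)(0.4771)·sin50° = 4.934×10⁻¹¹ N·m.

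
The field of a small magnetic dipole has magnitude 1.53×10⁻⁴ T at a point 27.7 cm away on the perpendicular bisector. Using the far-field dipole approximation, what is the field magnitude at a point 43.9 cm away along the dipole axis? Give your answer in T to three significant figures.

Dipole fields scale as 1/r³ in the far field.
The axial field is twice the equatorial field at the same r, so the geometry factor is 2/1.
B₂ = B₁ · (2/1) · (r₁/r₂)³ = 1.53×10⁻⁴ · 2 · (27.7/43.9)³.
(r₁/r₂)³ = (0.631)³ = 0.2512.
B₂ ≈ 7.687×10⁻⁵ T.

B ≈ 7.69×10⁻⁵ T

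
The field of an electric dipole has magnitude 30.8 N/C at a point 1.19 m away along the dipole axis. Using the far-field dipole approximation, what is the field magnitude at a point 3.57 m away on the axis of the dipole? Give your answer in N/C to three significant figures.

E ≈ 1.14 N/C

Dipole fields scale as 1/r³ in the far field; the geometry is the same at both points.
E₂ = E₁ · (r₁/r₂)³ = 30.8 · (1.19/3.57)³.
(r₁/r₂)³ = (0.3333)³ = 0.03704.
E₂ ≈ 1.141 N/C.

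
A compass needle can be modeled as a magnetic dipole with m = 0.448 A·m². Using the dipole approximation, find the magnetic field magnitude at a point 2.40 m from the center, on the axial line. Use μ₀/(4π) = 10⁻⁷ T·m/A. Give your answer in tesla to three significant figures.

B ≈ 6.48×10⁻⁹ T

On axis B = (μ₀/4π)·2m/r³.
B = 2·(10⁻⁷)·(0.448) / (2.40)³ = 6.481×10⁻⁹ T.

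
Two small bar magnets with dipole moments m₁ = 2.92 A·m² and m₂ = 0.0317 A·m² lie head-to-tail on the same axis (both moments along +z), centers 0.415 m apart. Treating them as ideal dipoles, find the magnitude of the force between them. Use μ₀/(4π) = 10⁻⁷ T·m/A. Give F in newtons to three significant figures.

F ≈ 1.87×10⁻⁶ N

On-axis B of dipole 1: B = (μ₀/4π)·2m₁/r³. Force on dipole 2: F = m₂·dB/dr.
dB/dr = −(μ₀/4π)·6m₁/r⁴, so |F| = (μ₀/4π)·6m₁m₂/r⁴.
F = 6(10⁻⁷)(2.92)(0.0317)/(0.415)⁴ = 1.872×10⁻⁶ N.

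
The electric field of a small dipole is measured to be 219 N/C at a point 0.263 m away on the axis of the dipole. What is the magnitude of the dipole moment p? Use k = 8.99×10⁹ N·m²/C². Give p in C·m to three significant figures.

p ≈ 2.22×10⁻¹⁰ C·m

On axis E = 2kp/r³, so p = Er³/(2k).
p = (219)·(0.263)³ / (2·8.99×10⁹) = 2.216×10⁻¹⁰ C·m.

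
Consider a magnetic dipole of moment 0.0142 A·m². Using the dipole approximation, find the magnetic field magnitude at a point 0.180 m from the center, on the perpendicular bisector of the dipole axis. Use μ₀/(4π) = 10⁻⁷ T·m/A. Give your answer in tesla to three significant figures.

In the equatorial plane B = (μ₀/4π)·m/r³ (half the axial value).
B = (10⁻⁷)·(0.0142) / (0.180)³ = 2.435×10⁻⁷ T.

B ≈ 2.43×10⁻⁷ T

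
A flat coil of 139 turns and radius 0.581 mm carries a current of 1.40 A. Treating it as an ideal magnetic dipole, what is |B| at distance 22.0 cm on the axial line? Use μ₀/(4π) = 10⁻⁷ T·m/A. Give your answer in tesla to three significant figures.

m = NIA = NIπa² = 139·(1.40)·π·(5.81×10⁻⁴)² = 2.064×10⁻⁴ A·m².
On axis B = (μ₀/4π)·2m/r³.
B = 2·(10⁻⁷)·(2.064×10⁻⁴) / (0.220)³ = 3.877×10⁻⁹ T.

B ≈ 3.88×10⁻⁹ T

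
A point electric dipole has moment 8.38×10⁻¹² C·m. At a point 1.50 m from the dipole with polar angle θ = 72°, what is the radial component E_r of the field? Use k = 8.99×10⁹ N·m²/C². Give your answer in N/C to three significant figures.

E_r ≈ 0.0138 N/C

For a dipole, E_r = (2kp cosθ)/r³.
kp/r³ = (8.99×10⁹)(8.38×10⁻¹²)/(1.50)³ = 0.02232 N/C.
E_r = 2·0.02232·cos72° = 0.01380 N/C.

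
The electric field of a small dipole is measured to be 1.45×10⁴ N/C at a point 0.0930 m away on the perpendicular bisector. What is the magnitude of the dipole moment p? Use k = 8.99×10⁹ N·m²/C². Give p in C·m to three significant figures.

p ≈ 1.30×10⁻⁹ C·m

In the equatorial plane E = kp/r³, so p = Er³/(k).
p = (1.45×10⁴)·(0.0930)³ / (8.99×10⁹) = 1.297×10⁻⁹ C·m.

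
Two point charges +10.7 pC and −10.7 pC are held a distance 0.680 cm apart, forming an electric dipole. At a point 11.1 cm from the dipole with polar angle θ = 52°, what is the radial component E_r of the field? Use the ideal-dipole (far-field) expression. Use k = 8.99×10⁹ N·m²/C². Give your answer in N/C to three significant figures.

Dipole moment p = qd = (1.07×10⁻¹¹ C)(0.00680 m) = 7.276×10⁻¹⁴ C·m.
For a dipole, E_r = (2kp cosθ)/r³.
kp/r³ = (8.99×10⁹)(7.276×10⁻¹⁴)/(0.111)³ = 0.4783 N/C.
E_r = 2·0.4783·cos52° = 0.5889 N/C.

E_r ≈ 0.589 N/C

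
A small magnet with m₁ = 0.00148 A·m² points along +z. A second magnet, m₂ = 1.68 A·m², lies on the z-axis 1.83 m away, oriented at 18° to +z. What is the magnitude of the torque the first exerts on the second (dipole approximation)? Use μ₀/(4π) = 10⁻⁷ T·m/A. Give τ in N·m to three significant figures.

τ ≈ 2.51×10⁻¹¹ N·m

Dipole B is on the axis of dipole A, so B₁ there is axial: B₁ = (μ₀/4π)·2m₁/r³ along +z.
B₁ = 2(10⁻⁷)(0.00148)/(1.83)³ = 4.830×10⁻¹¹ T.
τ = m₂ B₁ sinθ.
τ = (1.68)(4.830×10⁻¹¹)·sin18° = 2.507×10⁻¹¹ N·m.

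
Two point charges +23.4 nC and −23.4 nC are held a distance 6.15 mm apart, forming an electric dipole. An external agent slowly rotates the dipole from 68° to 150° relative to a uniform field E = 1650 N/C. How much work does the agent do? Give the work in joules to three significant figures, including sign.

Dipole moment p = qd = (2.34×10⁻⁸ C)(0.00615 m) = 1.439×10⁻¹⁰ C·m.
W_ext = ΔU = U(θ₂) − U(θ₁) = −pE cosθ₂ − (−pE cosθ₁) = pE(cosθ₁ − cosθ₂).
W = (1.439×10⁻¹⁰)(1650)·(cos68° − cos150°) = (2.374×10⁻⁷)·(+1.2406) = 2.946×10⁻⁷ J.

W ≈ 2.95×10⁻⁷ J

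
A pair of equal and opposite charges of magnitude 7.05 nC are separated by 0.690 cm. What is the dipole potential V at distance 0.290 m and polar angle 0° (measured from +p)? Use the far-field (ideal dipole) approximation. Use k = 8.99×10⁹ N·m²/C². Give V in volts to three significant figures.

V ≈ 5.20 V

Dipole moment p = qd = (7.05×10⁻⁹ C)(0.00690 m) = 4.865×10⁻¹¹ C·m.
The dipole potential is V = kp cosθ / r².
V = (8.99×10⁹)(4.865×10⁻¹¹)·cos0° / (0.290)² = 5.201 V.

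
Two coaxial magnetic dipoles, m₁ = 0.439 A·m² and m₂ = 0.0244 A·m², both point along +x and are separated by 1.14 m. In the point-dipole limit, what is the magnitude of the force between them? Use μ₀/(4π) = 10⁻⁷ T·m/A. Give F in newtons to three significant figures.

On-axis B of dipole 1: B = (μ₀/4π)·2m₁/r³. Force on dipole 2: F = m₂·dB/dr.
dB/dr = −(μ₀/4π)·6m₁/r⁴, so |F| = (μ₀/4π)·6m₁m₂/r⁴.
F = 6(10⁻⁷)(0.439)(0.0244)/(1.14)⁴ = 3.805×10⁻⁹ N.

F ≈ 3.81×10⁻⁹ N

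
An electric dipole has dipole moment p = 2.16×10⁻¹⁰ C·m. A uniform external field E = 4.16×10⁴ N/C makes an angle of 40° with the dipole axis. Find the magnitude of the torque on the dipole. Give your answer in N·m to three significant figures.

Torque on an electric dipole: τ = pE sinθ.
τ = (2.16×10⁻¹⁰)(4.16×10⁴)·sin40° = 5.776×10⁻⁶ N·m.

τ ≈ 5.78×10⁻⁶ N·m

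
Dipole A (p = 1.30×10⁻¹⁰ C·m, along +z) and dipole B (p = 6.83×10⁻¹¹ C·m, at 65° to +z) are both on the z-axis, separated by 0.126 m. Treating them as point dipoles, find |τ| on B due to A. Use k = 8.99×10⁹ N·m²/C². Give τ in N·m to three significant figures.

The second dipole sits on the axis of the first, so the field there is axial: E₁ = 2kp₁/r³ along +z.
E₁ = 2(8.99×10⁹)(1.30×10⁻¹⁰)/(0.126)³ = 1168 N/C.
Torque on the second dipole: τ = p₂ E₁ sinθ.
τ = (6.83×10⁻¹¹)(1168)·sin65° = 7.233×10⁻⁸ N·m.

τ ≈ 7.23×10⁻⁸ N·m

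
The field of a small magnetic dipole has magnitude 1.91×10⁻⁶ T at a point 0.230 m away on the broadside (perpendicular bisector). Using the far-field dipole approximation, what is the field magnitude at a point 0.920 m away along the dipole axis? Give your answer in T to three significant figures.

B ≈ 5.97×10⁻⁸ T

Dipole fields scale as 1/r³ in the far field.
The axial field is twice the equatorial field at the same r, so the geometry factor is 2/1.
B₂ = B₁ · (2/1) · (r₁/r₂)³ = 1.91×10⁻⁶ · 2 · (0.230/0.920)³.
(r₁/r₂)³ = (0.25)³ = 0.01562.
B₂ ≈ 5.969×10⁻⁸ T.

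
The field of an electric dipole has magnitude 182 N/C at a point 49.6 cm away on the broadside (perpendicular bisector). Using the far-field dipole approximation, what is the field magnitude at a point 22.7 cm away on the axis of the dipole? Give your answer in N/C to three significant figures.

Dipole fields scale as 1/r³ in the far field.
The axial field is twice the equatorial field at the same r, so the geometry factor is 2/1.
E₂ = E₁ · (2/1) · (r₁/r₂)³ = 182 · 2 · (49.6/22.7)³.
(r₁/r₂)³ = (2.185)³ = 10.43.
E₂ ≈ 3797 N/C.

E ≈ 3800 N/C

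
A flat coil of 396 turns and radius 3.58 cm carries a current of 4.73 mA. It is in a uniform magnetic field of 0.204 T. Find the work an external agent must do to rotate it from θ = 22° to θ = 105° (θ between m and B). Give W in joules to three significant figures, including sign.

m = NIA = NIπa² = 396·(0.00473)·π·(0.0358)² = 0.007542 A·m².
W_ext = ΔU = −mB cosθ₂ + mB cosθ₁ = mB(cosθ₁ − cosθ₂).
W = (0.007542)(0.204)·(cos22° − cos105°) = (0.001539)·(+1.1860) = 0.001825 J.

W ≈ 0.00182 J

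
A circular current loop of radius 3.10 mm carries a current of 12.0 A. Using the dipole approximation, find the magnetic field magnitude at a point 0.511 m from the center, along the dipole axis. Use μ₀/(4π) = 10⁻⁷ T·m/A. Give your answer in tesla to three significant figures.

Magnetic moment m = IA = Iπa² = (12.0)·π·(0.00310)² = 3.623×10⁻⁴ A·m².
On axis B = (μ₀/4π)·2m/r³.
B = 2·(10⁻⁷)·(3.623×10⁻⁴) / (0.511)³ = 5.430×10⁻¹⁰ T.

B ≈ 5.43×10⁻¹⁰ T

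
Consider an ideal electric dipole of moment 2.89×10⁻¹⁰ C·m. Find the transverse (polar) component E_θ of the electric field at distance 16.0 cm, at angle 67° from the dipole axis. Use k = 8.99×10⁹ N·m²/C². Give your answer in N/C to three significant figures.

E_θ ≈ 584 N/C

For a dipole, E_θ = (kp sinθ)/r³.
kp/r³ = (8.99×10⁹)(2.89×10⁻¹⁰)/(0.160)³ = 634.3 N/C.
E_θ = 634.3·sin67° = 583.9 N/C.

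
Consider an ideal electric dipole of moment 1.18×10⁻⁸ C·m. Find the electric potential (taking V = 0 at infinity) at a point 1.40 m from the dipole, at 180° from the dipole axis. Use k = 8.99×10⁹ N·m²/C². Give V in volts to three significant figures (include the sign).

The dipole potential is V = kp cosθ / r².
V = (8.99×10⁹)(1.18×10⁻⁸)·cos180° / (1.40)² = -54.12 V.

V ≈ -54.1 V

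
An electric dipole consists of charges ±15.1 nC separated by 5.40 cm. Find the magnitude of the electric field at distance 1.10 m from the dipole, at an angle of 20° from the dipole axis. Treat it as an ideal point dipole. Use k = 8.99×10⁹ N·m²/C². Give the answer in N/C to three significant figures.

Dipole moment p = qd = (1.51×10⁻⁸ C)(0.0540 m) = 8.154×10⁻¹⁰ C·m.
At angle θ the dipole field magnitude is E = (kp/r³)·√(1 + 3cos²θ).
kp/r³ = (8.99×10⁹)(8.154×10⁻¹⁰) / (1.10)³ = 5.507 N/C.
√(1 + 3cos²20°) = √(1 + 3·0.8830) = √3.6491 ≈ 1.9103.
E ≈ 5.507 × 1.910 = 10.52 N/C.

E ≈ 10.5 N/C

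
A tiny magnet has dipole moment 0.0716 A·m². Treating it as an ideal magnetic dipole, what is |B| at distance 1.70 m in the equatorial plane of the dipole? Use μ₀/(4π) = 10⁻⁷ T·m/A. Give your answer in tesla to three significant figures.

In the equatorial plane B = (μ₀/4π)·m/r³ (half the axial value).
B = (10⁻⁷)·(0.0716) / (1.70)³ = 1.457×10⁻⁹ T.

B ≈ 1.46×10⁻⁹ T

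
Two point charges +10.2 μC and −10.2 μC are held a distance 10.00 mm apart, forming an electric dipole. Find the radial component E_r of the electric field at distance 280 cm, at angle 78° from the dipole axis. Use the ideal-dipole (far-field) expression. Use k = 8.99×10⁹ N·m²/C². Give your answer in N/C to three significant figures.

E_r ≈ 17.4 N/C

Dipole moment p = qd = (1.02×10⁻⁵ C)(0.0100 m) = 1.02×10⁻⁷ C·m.
For a dipole, E_r = (2kp cosθ)/r³.
kp/r³ = (8.99×10⁹)(1.02×10⁻⁷)/(2.80)³ = 41.77 N/C.
E_r = 2·41.77·cos78° = 17.37 N/C.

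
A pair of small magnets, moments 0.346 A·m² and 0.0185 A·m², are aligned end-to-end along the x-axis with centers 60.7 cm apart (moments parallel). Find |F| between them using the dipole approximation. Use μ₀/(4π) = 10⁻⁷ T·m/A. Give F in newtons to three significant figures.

On-axis B of dipole 1: B = (μ₀/4π)·2m₁/r³. Force on dipole 2: F = m₂·dB/dr.
dB/dr = −(μ₀/4π)·6m₁/r⁴, so |F| = (μ₀/4π)·6m₁m₂/r⁴.
F = 6(10⁻⁷)(0.346)(0.0185)/(0.607)⁴ = 2.829×10⁻⁸ N.

F ≈ 2.83×10⁻⁸ N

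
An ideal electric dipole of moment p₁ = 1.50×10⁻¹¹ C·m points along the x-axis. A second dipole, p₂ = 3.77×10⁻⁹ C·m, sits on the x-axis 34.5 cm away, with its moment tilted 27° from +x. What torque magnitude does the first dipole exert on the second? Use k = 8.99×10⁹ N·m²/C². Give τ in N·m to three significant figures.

The second dipole sits on the axis of the first, so the field there is axial: E₁ = 2kp₁/r³ along +x.
E₁ = 2(8.99×10⁹)(1.50×10⁻¹¹)/(0.345)³ = 6.568 N/C.
Torque on the second dipole: τ = p₂ E₁ sinθ.
τ = (3.77×10⁻⁹)(6.568)·sin27° = 1.124×10⁻⁸ N·m.

τ ≈ 1.12×10⁻⁸ N·m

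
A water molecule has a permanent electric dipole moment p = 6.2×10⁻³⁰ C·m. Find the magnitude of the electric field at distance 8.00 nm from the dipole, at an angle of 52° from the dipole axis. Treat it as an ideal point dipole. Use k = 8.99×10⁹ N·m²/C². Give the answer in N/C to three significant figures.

At angle θ the dipole field magnitude is E = (kp/r³)·√(1 + 3cos²θ).
kp/r³ = (8.99×10⁹)(6.20×10⁻³⁰) / (8.00×10⁻⁹)³ = 1.089×10⁵ N/C.
√(1 + 3cos²52°) = √(1 + 3·0.3790) = √2.1371 ≈ 1.4619.
E ≈ 1.089×10⁵ × 1.462 = 1.591×10⁵ N/C.

E ≈ 1.59×10⁵ N/C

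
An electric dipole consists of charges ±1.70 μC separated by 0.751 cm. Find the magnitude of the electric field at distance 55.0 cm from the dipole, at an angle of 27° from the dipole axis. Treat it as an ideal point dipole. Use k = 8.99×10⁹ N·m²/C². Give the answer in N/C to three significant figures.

E ≈ 1270 N/C

Dipole moment p = qd = (1.70×10⁻⁶ C)(0.00751 m) = 1.277×10⁻⁸ C·m.
At angle θ the dipole field magnitude is E = (kp/r³)·√(1 + 3cos²θ).
kp/r³ = (8.99×10⁹)(1.277×10⁻⁸) / (0.550)³ = 690.0 N/C.
√(1 + 3cos²27°) = √(1 + 3·0.7939) = √3.3817 ≈ 1.8389.
E ≈ 690.0 × 1.839 = 1269 N/C.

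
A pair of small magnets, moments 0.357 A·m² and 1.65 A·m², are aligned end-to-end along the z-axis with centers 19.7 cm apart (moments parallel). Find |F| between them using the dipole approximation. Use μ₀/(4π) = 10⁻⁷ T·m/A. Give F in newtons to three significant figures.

F ≈ 2.35×10⁻⁴ N

On-axis B of dipole 1: B = (μ₀/4π)·2m₁/r³. Force on dipole 2: F = m₂·dB/dr.
dB/dr = −(μ₀/4π)·6m₁/r⁴, so |F| = (μ₀/4π)·6m₁m₂/r⁴.
F = 6(10⁻⁷)(0.357)(1.65)/(0.197)⁴ = 2.347×10⁻⁴ N.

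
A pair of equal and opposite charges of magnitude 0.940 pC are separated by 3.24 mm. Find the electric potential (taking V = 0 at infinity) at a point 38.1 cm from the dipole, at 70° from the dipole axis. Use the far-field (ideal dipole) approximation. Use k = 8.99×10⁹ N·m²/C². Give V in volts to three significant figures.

V ≈ 6.45×10⁻⁵ V

Dipole moment p = qd = (9.40×10⁻¹³ C)(0.00324 m) = 3.046×10⁻¹⁵ C·m.
The dipole potential is V = kp cosθ / r².
V = (8.99×10⁹)(3.046×10⁻¹⁵)·cos70° / (0.381)² = 6.452×10⁻⁵ V.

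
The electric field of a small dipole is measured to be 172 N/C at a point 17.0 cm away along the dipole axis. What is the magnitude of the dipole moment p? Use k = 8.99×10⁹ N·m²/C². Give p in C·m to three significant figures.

On axis E = 2kp/r³, so p = Er³/(2k).
p = (172)·(0.170)³ / (2·8.99×10⁹) = 4.700×10⁻¹¹ C·m.

p ≈ 4.70×10⁻¹¹ C·m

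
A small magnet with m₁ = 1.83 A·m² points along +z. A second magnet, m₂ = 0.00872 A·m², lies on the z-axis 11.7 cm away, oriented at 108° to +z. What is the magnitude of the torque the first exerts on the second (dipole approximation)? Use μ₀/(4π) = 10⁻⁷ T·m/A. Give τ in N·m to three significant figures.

Dipole B is on the axis of dipole A, so B₁ there is axial: B₁ = (μ₀/4π)·2m₁/r³ along +z.
B₁ = 2(10⁻⁷)(1.83)/(0.117)³ = 2.285×10⁻⁴ T.
τ = m₂ B₁ sinθ.
τ = (0.00872)(2.285×10⁻⁴)·sin108° = 1.895×10⁻⁶ N·m.

τ ≈ 1.90×10⁻⁶ N·m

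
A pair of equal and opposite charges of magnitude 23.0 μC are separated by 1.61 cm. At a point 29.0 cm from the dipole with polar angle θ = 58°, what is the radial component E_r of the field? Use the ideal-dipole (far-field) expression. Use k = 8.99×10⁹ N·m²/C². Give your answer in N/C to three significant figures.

E_r ≈ 1.45×10⁵ N/C

Dipole moment p = qd = (2.30×10⁻⁵ C)(0.0161 m) = 3.703×10⁻⁷ C·m.
For a dipole, E_r = (2kp cosθ)/r³.
kp/r³ = (8.99×10⁹)(3.703×10⁻⁷)/(0.290)³ = 1.365×10⁵ N/C.
E_r = 2·1.365×10⁵·cos58° = 1.447×10⁵ N/C.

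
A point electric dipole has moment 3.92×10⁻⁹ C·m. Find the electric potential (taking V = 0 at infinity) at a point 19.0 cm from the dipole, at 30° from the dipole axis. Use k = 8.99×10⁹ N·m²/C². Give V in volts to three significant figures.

The dipole potential is V = kp cosθ / r².
V = (8.99×10⁹)(3.92×10⁻⁹)·cos30° / (0.190)² = 845.4 V.

V ≈ 845 V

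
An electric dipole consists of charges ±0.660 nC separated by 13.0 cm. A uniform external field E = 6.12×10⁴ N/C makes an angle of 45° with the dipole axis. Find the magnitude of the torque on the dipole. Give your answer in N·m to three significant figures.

Dipole moment p = qd = (6.60×10⁻¹⁰ C)(0.130 m) = 8.58×10⁻¹¹ C·m.
Torque on an electric dipole: τ = pE sinθ.
τ = (8.58×10⁻¹¹)(6.12×10⁴)·sin45° = 3.713×10⁻⁶ N·m.

τ ≈ 3.71×10⁻⁶ N·m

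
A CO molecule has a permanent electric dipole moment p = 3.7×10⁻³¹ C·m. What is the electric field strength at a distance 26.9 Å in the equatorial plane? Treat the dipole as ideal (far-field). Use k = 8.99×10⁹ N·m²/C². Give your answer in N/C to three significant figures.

E ≈ 1.71×10⁵ N/C

On the perpendicular bisector E = kp/r³ (half the axial value at the same distance).
E = (8.99×10⁹)(3.70×10⁻³¹) / (2.69×10⁻⁹)³ = 1.709×10⁵ N/C.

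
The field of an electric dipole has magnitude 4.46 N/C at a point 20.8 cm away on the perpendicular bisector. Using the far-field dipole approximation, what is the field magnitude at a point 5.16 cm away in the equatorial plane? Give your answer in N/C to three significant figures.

E ≈ 292 N/C

Dipole fields scale as 1/r³ in the far field; the geometry is the same at both points.
E₂ = E₁ · (r₁/r₂)³ = 4.46 · (20.8/5.16)³.
(r₁/r₂)³ = (4.031)³ = 65.5.
E₂ ≈ 292.1 N/C.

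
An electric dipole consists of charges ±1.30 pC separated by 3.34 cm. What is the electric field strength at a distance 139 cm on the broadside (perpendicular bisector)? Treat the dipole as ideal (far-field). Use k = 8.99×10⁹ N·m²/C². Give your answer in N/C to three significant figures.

E ≈ 1.45×10⁻⁴ N/C

Dipole moment p = qd = (1.30×10⁻¹² C)(0.0334 m) = 4.342×10⁻¹⁴ C·m.
In the equatorial plane E = kp/r³.
E = (8.99×10⁹)(4.342×10⁻¹⁴) / (1.39)³ = 1.453×10⁻⁴ N/C.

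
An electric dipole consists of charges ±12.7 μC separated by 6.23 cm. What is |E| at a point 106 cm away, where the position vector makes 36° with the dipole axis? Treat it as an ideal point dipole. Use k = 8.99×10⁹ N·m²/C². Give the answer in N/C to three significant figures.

Dipole moment p = qd = (1.27×10⁻⁵ C)(0.0623 m) = 7.912×10⁻⁷ C·m.
At angle θ the dipole field magnitude is E = (kp/r³)·√(1 + 3cos²θ).
kp/r³ = (8.99×10⁹)(7.912×10⁻⁷) / (1.06)³ = 5972 N/C.
√(1 + 3cos²36°) = √(1 + 3·0.6545) = √2.9635 ≈ 1.7215.
E ≈ 5972 × 1.721 = 1.028×10⁴ N/C.

E ≈ 1.03×10⁴ N/C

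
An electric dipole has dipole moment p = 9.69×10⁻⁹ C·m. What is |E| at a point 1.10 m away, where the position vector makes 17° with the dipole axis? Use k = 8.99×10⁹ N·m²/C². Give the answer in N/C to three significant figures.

At angle θ the dipole field magnitude is E = (kp/r³)·√(1 + 3cos²θ).
kp/r³ = (8.99×10⁹)(9.69×10⁻⁹) / (1.10)³ = 65.45 N/C.
√(1 + 3cos²17°) = √(1 + 3·0.9145) = √3.7436 ≈ 1.9348.
E ≈ 65.45 × 1.935 = 126.6 N/C.

E ≈ 127 N/C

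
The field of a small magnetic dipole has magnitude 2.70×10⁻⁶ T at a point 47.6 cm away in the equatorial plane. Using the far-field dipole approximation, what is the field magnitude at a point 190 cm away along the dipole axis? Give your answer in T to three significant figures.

B ≈ 8.49×10⁻⁸ T

Dipole fields scale as 1/r³ in the far field.
The axial field is twice the equatorial field at the same r, so the geometry factor is 2/1.
B₂ = B₁ · (2/1) · (r₁/r₂)³ = 2.70×10⁻⁶ · 2 · (47.6/190)³.
(r₁/r₂)³ = (0.2505)³ = 0.01572.
B₂ ≈ 8.491×10⁻⁸ T.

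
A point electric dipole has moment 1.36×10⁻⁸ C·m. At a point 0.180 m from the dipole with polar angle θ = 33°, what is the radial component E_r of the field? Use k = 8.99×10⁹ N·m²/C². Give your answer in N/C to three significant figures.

For a dipole, E_r = (2kp cosθ)/r³.
kp/r³ = (8.99×10⁹)(1.36×10⁻⁸)/(0.180)³ = 2.096×10⁴ N/C.
E_r = 2·2.096×10⁴·cos33° = 3.516×10⁴ N/C.

E_r ≈ 3.52×10⁴ N/C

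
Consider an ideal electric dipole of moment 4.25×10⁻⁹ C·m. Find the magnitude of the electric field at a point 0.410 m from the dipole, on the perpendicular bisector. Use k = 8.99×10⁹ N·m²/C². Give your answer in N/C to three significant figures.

On the perpendicular bisector E = kp/r³ (half the axial value at the same distance).
E = (8.99×10⁹)(4.25×10⁻⁹) / (0.410)³ = 554.4 N/C.

E ≈ 554 N/C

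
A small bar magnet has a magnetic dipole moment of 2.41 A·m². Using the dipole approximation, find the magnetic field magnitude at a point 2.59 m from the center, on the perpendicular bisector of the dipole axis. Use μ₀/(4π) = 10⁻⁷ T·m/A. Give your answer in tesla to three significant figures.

In the equatorial plane B = (μ₀/4π)·m/r³ (half the axial value).
B = (10⁻⁷)·(2.41) / (2.59)³ = 1.387×10⁻⁸ T.

B ≈ 1.39×10⁻⁸ T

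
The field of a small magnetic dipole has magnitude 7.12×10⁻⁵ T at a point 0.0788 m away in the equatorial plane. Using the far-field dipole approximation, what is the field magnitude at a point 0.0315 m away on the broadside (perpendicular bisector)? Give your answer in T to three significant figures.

B ≈ 0.00111 T

Dipole fields scale as 1/r³ in the far field; the geometry is the same at both points.
B₂ = B₁ · (r₁/r₂)³ = 7.12×10⁻⁵ · (0.0788/0.0315)³.
(r₁/r₂)³ = (2.502)³ = 15.65.
B₂ ≈ 0.001115 T.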